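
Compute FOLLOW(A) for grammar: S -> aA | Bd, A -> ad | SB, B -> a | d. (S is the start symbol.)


$ ∈ FOLLOW(S). For each A -> αBβ: add FIRST(β)\{ε} to FOLLOW(B); if β nullable, add FOLLOW(A).
FOLLOW(A) = {$, a, d}


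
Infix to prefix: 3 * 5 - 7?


left-to-right (same/higher precedence on left): tree is (- (* 3 5) 7)
Prefix: - * 3 5 7


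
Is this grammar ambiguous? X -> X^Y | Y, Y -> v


precedence layered via separate nonterminal Y: deterministic
Unambiguous


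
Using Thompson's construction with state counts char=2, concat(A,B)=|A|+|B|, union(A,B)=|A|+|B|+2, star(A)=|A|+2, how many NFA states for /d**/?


Syntax tree has 1 char leaf(s), 0 union(s), 2 star(s)
chars contribute 1×2 = 2; each union adds +2; each star adds +2
Total: 2 + 0 + 4 = 6 states


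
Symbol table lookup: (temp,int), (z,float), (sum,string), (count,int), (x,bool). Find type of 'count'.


Lookup 'count' → type int


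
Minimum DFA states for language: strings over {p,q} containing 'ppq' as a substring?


KMP-style automaton: 3 progress states + 1 absorbing accept = 4
Minimal DFA: 4 states


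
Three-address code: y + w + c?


Break into single-operator statements:
t1 = y + w
t2 = t1 + c


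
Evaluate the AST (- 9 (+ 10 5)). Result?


Evaluate inner: (+ 10 5) = 15
Evaluate root: (- 9 15) = -6
Result: -6


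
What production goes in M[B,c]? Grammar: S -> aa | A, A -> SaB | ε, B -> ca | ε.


For [B, c]: 'c' ∈ FIRST(ca)
Entry: B -> ca


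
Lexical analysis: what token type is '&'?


Pattern: operator symbol
Type: OPERATOR


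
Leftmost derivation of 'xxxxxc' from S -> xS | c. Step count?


Derivation: S => xS => xxS => xxxS => xxxxS => xxxxxS => xxxxxc
Steps: 6


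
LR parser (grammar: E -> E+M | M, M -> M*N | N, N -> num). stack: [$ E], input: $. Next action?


start symbol E on stack, input exhausted
Action: accept


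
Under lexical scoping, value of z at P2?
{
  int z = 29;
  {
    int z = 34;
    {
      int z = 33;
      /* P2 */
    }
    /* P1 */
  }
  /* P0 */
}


z declared in the same block as P2
z = 33


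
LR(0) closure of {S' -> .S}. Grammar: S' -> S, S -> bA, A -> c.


Start: S' -> .S
For each item with dot before a nonterminal B, add B -> .γ for every B-production
Closure: [S' -> .S, S -> .bA]


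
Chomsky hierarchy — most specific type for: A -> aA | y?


Right-linear: every RHS is a terminal or a terminal followed by one nonterminal
Classification: Type 3 (Regular)


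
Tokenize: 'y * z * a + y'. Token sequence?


Scan left to right, longest-match per lexeme
Tokens: ID(y), OP(*), ID(z), OP(*), ID(a), OP(+), ID(y)


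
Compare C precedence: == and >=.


'>=' is relational (level 7); '==' is equality (level 6)
Higher level binds tighter
'>=' has higher precedence than '=='


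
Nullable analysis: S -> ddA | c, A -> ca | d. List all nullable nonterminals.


A nonterminal is nullable iff some alternative derives ε (directly, or every symbol in it is nullable)
Nullable: {}


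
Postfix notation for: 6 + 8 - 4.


Left to right (same or higher precedence on left)
Postfix: 6 8 + 4 -


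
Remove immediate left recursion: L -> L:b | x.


Left-recursive alternatives: L:b; non-recursive: x
Introduce L': L -> xL', L' -> :bL' | ε


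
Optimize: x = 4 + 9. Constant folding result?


4 + 9 = 13 at compile time
Optimized: x = 13


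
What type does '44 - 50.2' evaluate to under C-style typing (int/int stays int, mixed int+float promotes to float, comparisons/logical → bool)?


Operand types: int - float
Rule: mixed int/float promotes to float; int/int stays int
Result type: float


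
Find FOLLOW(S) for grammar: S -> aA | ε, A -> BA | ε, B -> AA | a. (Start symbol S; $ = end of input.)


$ ∈ FOLLOW(S). For each A -> αBβ: add FIRST(β)\{ε} to FOLLOW(B); if β nullable, add FOLLOW(A).
FOLLOW(S) = {$}


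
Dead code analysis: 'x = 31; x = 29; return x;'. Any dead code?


first assignment to x is overwritten before any read
Dead: 'x = 31'


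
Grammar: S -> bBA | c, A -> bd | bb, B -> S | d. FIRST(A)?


Per alternative of A: FIRST(bd) = {b}; FIRST(bb) = {b}
FIRST(A) = {b}


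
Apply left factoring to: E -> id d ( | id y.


Common prefix: 'id'
Factored: E -> id E', E' -> d ( | y


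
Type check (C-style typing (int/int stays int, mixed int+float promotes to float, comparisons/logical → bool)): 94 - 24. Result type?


Operand types: int - int
Rule: mixed int/float promotes to float; int/int stays int
Result type: int


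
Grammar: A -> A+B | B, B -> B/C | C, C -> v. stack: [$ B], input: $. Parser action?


lookahead ∉ {/} so B won't extend; reduce A -> B
Action: reduce (A -> B)


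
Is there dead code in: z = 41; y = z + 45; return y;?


z is read by y's definition; y is returned
No dead code


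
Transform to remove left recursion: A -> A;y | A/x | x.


Left-recursive alternatives: A;y, A/x; non-recursive: x
Introduce A': A -> xA', A' -> ;yA' | /xA' | ε


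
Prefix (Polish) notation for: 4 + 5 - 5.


left-to-right (same/higher precedence on left): tree is (- (+ 4 5) 5)
Prefix: - + 4 5 5


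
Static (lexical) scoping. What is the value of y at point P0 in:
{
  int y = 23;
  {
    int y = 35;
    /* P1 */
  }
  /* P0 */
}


y declared in the same block as P0
y = 23


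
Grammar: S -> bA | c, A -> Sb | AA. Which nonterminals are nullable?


A nonterminal is nullable iff some alternative derives ε (directly, or every symbol in it is nullable)
Nullable: {}


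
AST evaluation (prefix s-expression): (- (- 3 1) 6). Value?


Evaluate inner: (- 3 1) = 2
Evaluate root: (- 2 6) = -4
Result: -4


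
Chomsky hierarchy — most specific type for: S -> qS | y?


Right-linear: every RHS is a terminal or a terminal followed by one nonterminal
Classification: Type 3 (Regular)


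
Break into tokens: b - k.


Scan left to right, longest-match per lexeme
Tokens: ID(b), OP(-), ID(k)


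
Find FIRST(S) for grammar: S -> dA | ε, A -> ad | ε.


Per alternative of S: FIRST(dA) = {d}; FIRST(ε) = {ε}
FIRST(S) = {d, ε}


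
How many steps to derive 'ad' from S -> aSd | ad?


Derivation: S => ad
Steps: 1


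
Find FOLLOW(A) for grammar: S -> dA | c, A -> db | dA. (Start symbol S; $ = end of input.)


$ ∈ FOLLOW(S). For each A -> αBβ: add FIRST(β)\{ε} to FOLLOW(B); if β nullable, add FOLLOW(A).
FOLLOW(A) = {$}


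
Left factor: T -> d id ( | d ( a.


Common prefix: 'd'
Factored: T -> d T', T' -> id ( | ( a


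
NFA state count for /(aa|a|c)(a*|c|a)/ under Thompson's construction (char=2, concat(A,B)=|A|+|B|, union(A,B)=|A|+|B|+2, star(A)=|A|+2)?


Syntax tree has 7 char leaf(s), 4 union(s), 1 star(s)
chars contribute 7×2 = 14; each union adds +2; each star adds +2
Total: 14 + 8 + 2 = 24 states


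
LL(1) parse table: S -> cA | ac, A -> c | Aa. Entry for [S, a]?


For [S, a]: 'a' ∈ FIRST(ac)
Entry: S -> ac


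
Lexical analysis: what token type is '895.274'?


Pattern: digits with a decimal point
Type: FLOAT_LITERAL


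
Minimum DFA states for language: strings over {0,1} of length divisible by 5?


Track length mod 5: states 0..4, accept at 0
Minimal DFA: 5 states


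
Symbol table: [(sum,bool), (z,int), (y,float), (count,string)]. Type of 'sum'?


Lookup 'sum' → type bool


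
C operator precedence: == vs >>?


'>>' is shift (level 8); '==' is equality (level 6)
Higher level binds tighter
'>>' has higher precedence than '=='


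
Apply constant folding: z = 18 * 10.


18 * 10 = 180 at compile time
Optimized: z = 180


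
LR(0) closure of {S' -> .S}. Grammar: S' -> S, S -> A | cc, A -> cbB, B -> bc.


Start: S' -> .S
For each item with dot before a nonterminal B, add B -> .γ for every B-production
Closure: [S' -> .S, S -> .A, S -> .cc, A -> .cbB]


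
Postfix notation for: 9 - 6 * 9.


* has higher precedence, evaluate 6*9 first
Postfix: 9 6 9 * -


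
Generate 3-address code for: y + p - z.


Break into single-operator statements:
t1 = y + p
t2 = t1 - z


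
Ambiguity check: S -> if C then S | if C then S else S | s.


dangling else: 'if C then if C then s else s' parses two ways
Ambiguous


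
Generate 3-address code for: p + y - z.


Break into single-operator statements:
t1 = p + y
t2 = t1 - z


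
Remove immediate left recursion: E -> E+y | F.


Left-recursive alternatives: E+y; non-recursive: F
Introduce E': E -> FE', E' -> +yE' | ε


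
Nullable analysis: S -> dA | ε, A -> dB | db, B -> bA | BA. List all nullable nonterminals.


A nonterminal is nullable iff some alternative derives ε (directly, or every symbol in it is nullable)
Nullable: {S}


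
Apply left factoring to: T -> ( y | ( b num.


Common prefix: '('
Factored: T -> ( T', T' -> y | b num


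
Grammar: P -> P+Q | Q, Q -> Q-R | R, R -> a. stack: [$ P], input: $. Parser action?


start symbol P on stack, input exhausted
Action: accept


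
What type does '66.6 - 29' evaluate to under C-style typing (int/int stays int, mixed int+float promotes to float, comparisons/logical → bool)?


Operand types: float - int
Rule: mixed int/float promotes to float; int/int stays int
Result type: float


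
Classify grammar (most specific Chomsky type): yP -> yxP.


LHS has context (more than one symbol) and |LHS| ≤ |RHS|
Classification: Type 1 (Context-Sensitive)


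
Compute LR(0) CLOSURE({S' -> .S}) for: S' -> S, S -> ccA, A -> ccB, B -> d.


Start: S' -> .S
For each item with dot before a nonterminal B, add B -> .γ for every B-production
Closure: [S' -> .S, S -> .ccA]


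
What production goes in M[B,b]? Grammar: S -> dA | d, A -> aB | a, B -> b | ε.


For [B, b]: 'b' ∈ FIRST(b)
Entry: B -> b


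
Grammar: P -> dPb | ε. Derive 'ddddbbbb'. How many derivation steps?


Derivation: P => dPb => ddPbb => dddPbbb => ddddPbbbb => ddddbbbb
Steps: 5


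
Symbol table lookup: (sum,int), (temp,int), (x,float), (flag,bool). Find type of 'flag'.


Lookup 'flag' → type bool


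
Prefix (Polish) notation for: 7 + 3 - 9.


left-to-right (same/higher precedence on left): tree is (- (+ 7 3) 9)
Prefix: - + 7 3 9


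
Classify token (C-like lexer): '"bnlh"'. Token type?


Pattern: double-quoted sequence
Type: STRING_LITERAL


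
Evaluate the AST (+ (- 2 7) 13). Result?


Evaluate inner: (- 2 7) = -5
Evaluate root: (+ -5 13) = 8
Result: 8


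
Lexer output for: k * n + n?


Scan left to right, longest-match per lexeme
Tokens: ID(k), OP(*), ID(n), OP(+), ID(n)


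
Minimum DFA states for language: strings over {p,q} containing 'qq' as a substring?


KMP-style automaton: 2 progress states + 1 absorbing accept = 3
Minimal DFA: 3 states


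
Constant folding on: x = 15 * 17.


15 * 17 = 255 at compile time
Optimized: x = 255


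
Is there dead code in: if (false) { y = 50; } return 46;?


condition is constant false, so the whole block is unreachable
Dead: 'if (false) { y = 50; }'


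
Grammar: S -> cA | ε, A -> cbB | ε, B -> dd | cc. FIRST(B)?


Per alternative of B: FIRST(dd) = {d}; FIRST(cc) = {c}
FIRST(B) = {c, d}


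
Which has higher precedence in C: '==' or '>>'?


'>>' is shift (level 8); '==' is equality (level 6)
Higher level binds tighter
'>>' has higher precedence than '=='


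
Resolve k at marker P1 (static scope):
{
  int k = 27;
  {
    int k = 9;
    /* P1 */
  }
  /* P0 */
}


k declared in the same block as P1
k = 9


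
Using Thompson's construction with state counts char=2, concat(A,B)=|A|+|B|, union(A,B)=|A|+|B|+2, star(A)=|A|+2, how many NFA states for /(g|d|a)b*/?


Syntax tree has 4 char leaf(s), 2 union(s), 1 star(s)
chars contribute 4×2 = 8; each union adds +2; each star adds +2
Total: 8 + 4 + 2 = 14 states


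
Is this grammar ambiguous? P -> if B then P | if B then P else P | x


dangling else: 'if B then if B then x else x' parses two ways
Ambiguous


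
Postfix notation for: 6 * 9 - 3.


Left to right (same or higher precedence on left)
Postfix: 6 9 * 3 -


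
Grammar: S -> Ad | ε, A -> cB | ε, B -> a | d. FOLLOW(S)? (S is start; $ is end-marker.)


$ ∈ FOLLOW(S). For each A -> αBβ: add FIRST(β)\{ε} to FOLLOW(B); if β nullable, add FOLLOW(A).
FOLLOW(S) = {$}


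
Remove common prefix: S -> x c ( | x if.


Common prefix: 'x'
Factored: S -> x S', S' -> c ( | if


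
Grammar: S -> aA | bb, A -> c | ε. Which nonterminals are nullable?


A nonterminal is nullable iff some alternative derives ε (directly, or every symbol in it is nullable)
Nullable: {A}


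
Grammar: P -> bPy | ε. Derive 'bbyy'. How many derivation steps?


Derivation: P => bPy => bbPyy => bbyy
Steps: 3


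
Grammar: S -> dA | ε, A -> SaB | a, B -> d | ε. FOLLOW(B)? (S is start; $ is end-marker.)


$ ∈ FOLLOW(S). For each A -> αBβ: add FIRST(β)\{ε} to FOLLOW(B); if β nullable, add FOLLOW(A).
FOLLOW(B) = {$, a}


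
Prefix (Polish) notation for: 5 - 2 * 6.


'*' binds tighter: tree is (- 5 (* 2 6))
Prefix: - 5 * 2 6


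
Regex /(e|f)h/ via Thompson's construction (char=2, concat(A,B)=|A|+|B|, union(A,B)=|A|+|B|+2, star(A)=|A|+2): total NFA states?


Syntax tree has 3 char leaf(s), 1 union(s), 0 star(s)
chars contribute 3×2 = 6; each union adds +2; each star adds +2
Total: 6 + 2 + 0 = 8 states


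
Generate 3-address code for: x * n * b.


Break into single-operator statements:
t1 = x * n
t2 = t1 * b


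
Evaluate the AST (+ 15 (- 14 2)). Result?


Evaluate inner: (- 14 2) = 12
Evaluate root: (+ 15 12) = 27
Result: 27


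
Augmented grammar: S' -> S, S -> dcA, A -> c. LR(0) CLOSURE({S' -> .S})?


Start: S' -> .S
For each item with dot before a nonterminal B, add B -> .γ for every B-production
Closure: [S' -> .S, S -> .dcA]


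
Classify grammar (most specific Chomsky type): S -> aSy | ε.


Single nonterminal LHS, but a^n y^n is not regular
Classification: Type 2 (Context-Free)


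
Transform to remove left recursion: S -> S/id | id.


Left-recursive alternatives: S/id; non-recursive: id
Introduce S': S -> idS', S' -> /idS' | ε


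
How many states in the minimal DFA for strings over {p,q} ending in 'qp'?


Track the longest suffix of input matching a prefix of 'qp': 3 classes (prefixes of length 0..2)
Minimal DFA: 3 states


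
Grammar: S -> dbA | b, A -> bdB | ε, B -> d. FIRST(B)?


Per alternative of B: FIRST(d) = {d}
FIRST(B) = {d}


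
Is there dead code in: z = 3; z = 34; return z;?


first assignment to z is overwritten before any read
Dead: 'z = 3'


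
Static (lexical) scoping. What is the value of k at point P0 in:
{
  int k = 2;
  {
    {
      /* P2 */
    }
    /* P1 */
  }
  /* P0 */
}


k declared in the same block as P0
k = 2


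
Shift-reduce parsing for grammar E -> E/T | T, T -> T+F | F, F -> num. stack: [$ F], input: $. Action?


'F' (not preceded by T+) is the handle for T -> F
Action: reduce (T -> F)


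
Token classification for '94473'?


Pattern: digits only
Type: INTEGER_LITERAL


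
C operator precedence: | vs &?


'&' is bitwise AND (level 5); '|' is bitwise OR (level 3)
Higher level binds tighter
'&' has higher precedence than '|'


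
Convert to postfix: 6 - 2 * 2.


* has higher precedence, evaluate 2*2 first
Postfix: 6 2 2 * -


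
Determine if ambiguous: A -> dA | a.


right-linear, alternatives start with distinct terminals 'd' vs 'a': unique leftmost derivation
Unambiguous


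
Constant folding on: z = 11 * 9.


11 * 9 = 99 at compile time
Optimized: z = 99


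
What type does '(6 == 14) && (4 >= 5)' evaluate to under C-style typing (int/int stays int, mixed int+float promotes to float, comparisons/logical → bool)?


Operand types: bool && bool
Rule: logical operators take bool operands and yield bool
Result type: bool


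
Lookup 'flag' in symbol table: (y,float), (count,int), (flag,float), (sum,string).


Lookup 'flag' → type float


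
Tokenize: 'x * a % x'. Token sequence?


Scan left to right, longest-match per lexeme
Tokens: ID(x), OP(*), ID(a), OP(%), ID(x)


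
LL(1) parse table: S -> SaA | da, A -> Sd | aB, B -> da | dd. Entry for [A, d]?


For [A, d]: 'd' ∈ FIRST(Sd)
Entry: A -> Sd


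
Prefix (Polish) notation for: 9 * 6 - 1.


left-to-right (same/higher precedence on left): tree is (- (* 9 6) 1)
Prefix: - * 9 6 1


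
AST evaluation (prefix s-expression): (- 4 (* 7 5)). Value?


Evaluate inner: (* 7 5) = 35
Evaluate root: (- 4 35) = -31
Result: -31


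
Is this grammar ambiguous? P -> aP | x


right-linear, alternatives start with distinct terminals 'a' vs 'x': unique leftmost derivation
Unambiguous


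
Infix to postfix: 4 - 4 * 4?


* has higher precedence, evaluate 4*4 first
Postfix: 4 4 4 * -


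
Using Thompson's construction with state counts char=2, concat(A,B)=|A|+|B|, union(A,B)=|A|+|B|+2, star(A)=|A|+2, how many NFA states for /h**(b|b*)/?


Syntax tree has 3 char leaf(s), 1 union(s), 3 star(s)
chars contribute 3×2 = 6; each union adds +2; each star adds +2
Total: 6 + 2 + 6 = 14 states


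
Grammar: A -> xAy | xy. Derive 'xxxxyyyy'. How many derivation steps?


Derivation: A => xAy => xxAyy => xxxAyyy => xxxxyyyy
Steps: 4


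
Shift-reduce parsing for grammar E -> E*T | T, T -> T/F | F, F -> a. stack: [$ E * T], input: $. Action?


handle 'E*T' on top; lookahead ∈ FOLLOW(E) = {*, $}
Action: reduce (E -> E*T)


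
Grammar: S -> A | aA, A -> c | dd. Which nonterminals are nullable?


A nonterminal is nullable iff some alternative derives ε (directly, or every symbol in it is nullable)
Nullable: {}


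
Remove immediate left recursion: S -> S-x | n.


Left-recursive alternatives: S-x; non-recursive: n
Introduce S': S -> nS', S' -> -xS' | ε


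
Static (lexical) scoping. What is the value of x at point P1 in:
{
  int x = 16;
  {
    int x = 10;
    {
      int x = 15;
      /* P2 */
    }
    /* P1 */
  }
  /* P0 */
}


x declared in the same block as P1
x = 10


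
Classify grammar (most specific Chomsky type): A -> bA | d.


Right-linear: every RHS is a terminal or a terminal followed by one nonterminal
Classification: Type 3 (Regular)


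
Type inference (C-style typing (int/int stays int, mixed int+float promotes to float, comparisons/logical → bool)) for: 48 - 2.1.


Operand types: int - float
Rule: mixed int/float promotes to float; int/int stays int
Result type: float


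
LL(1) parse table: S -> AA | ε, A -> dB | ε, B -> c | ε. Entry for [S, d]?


For [S, d]: 'd' ∈ FIRST(AA)
Entry: S -> AA


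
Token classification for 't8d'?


Pattern: letter/underscore followed by alphanumerics, not a keyword
Type: IDENTIFIER


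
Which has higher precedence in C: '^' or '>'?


'>' is relational (level 7); '^' is bitwise XOR (level 4)
Higher level binds tighter
'>' has higher precedence than '^'


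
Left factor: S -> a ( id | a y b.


Common prefix: 'a'
Factored: S -> a S', S' -> ( id | y b


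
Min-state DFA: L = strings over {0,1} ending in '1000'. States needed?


Track the longest suffix of input matching a prefix of '1000': 5 classes (prefixes of length 0..4)
Minimal DFA: 5 states


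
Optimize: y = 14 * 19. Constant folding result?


14 * 19 = 266 at compile time
Optimized: y = 266


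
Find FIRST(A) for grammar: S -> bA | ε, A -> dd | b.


Per alternative of A: FIRST(dd) = {d}; FIRST(b) = {b}
FIRST(A) = {b, d}


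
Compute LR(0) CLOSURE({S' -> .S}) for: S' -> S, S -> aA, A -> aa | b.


Start: S' -> .S
For each item with dot before a nonterminal B, add B -> .γ for every B-production
Closure: [S' -> .S, S -> .aA]


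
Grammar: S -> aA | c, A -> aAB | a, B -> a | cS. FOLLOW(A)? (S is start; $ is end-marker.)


$ ∈ FOLLOW(S). For each A -> αBβ: add FIRST(β)\{ε} to FOLLOW(B); if β nullable, add FOLLOW(A).
FOLLOW(A) = {$, a, c}


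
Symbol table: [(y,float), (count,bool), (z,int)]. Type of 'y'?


Lookup 'y' → type float


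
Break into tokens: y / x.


Scan left to right, longest-match per lexeme
Tokens: ID(y), OP(/), ID(x)


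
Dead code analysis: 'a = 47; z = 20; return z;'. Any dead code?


a is assigned but never read
Dead: 'a = 47'


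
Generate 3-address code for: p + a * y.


Break into single-operator statements:
t1 = a * y
t2 = p + t1


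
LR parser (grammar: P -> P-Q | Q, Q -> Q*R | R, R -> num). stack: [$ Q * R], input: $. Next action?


handle 'Q*R' on top
Action: reduce (Q -> Q*R)


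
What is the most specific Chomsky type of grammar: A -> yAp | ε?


Single nonterminal LHS, but y^n p^n is not regular
Classification: Type 2 (Context-Free)


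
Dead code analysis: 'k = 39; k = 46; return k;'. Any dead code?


first assignment to k is overwritten before any read
Dead: 'k = 39'


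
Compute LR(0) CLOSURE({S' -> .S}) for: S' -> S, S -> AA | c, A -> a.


Start: S' -> .S
For each item with dot before a nonterminal B, add B -> .γ for every B-production
Closure: [S' -> .S, S -> .AA, S -> .c, A -> .a]


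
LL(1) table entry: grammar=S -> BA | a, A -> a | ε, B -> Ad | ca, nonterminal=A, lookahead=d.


For [A, d]: ε is nullable and 'd' ∈ FOLLOW(A)
Entry: A -> ε


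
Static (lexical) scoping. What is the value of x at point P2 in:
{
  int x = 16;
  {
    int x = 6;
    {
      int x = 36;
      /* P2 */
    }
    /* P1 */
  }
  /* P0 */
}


x declared in the same block as P2
x = 36


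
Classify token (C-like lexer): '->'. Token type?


Pattern: operator symbol
Type: OPERATOR


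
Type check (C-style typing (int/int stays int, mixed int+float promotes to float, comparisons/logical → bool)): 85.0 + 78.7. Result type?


Operand types: float + float
Rule: mixed int/float promotes to float; int/int stays int
Result type: float


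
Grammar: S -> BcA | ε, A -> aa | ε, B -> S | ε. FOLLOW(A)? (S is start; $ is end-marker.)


$ ∈ FOLLOW(S). For each A -> αBβ: add FIRST(β)\{ε} to FOLLOW(B); if β nullable, add FOLLOW(A).
FOLLOW(A) = {$, c}


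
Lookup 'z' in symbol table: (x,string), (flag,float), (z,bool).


Lookup 'z' → type bool


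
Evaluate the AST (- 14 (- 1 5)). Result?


Evaluate inner: (- 1 5) = -4
Evaluate root: (- 14 -4) = 18
Result: 18


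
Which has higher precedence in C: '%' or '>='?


'%' is multiplicative (level 10); '>=' is relational (level 7)
Higher level binds tighter
'%' has higher precedence than '>='


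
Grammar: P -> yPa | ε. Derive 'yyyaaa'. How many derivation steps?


Derivation: P => yPa => yyPaa => yyyPaaa => yyyaaa
Steps: 4


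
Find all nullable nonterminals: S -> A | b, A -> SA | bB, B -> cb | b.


A nonterminal is nullable iff some alternative derives ε (directly, or every symbol in it is nullable)
Nullable: {}


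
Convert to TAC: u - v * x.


Break into single-operator statements:
t1 = v * x
t2 = u - t1


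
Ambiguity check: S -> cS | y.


right-linear, alternatives start with distinct terminals 'c' vs 'y': unique leftmost derivation
Unambiguous


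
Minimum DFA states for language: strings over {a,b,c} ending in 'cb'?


Track the longest suffix of input matching a prefix of 'cb': 3 classes (prefixes of length 0..2)
Minimal DFA: 3 states


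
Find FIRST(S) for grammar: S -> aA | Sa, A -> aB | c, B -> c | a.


Per alternative of S: FIRST(aA) = {a}; FIRST(Sa) = {a}
FIRST(S) = {a}


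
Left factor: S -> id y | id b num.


Common prefix: 'id'
Factored: S -> id S', S' -> y | b num


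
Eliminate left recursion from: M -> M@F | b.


Left-recursive alternatives: M@F; non-recursive: b
Introduce M': M -> bM', M' -> @FM' | ε


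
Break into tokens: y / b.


Scan left to right, longest-match per lexeme
Tokens: ID(y), OP(/), ID(b)


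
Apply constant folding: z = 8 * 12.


8 * 12 = 96 at compile time
Optimized: z = 96


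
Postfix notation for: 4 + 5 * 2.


* has higher precedence, evaluate 5*2 first
Postfix: 4 5 2 * +


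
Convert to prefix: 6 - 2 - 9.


left-to-right (same/higher precedence on left): tree is (- (- 6 2) 9)
Prefix: - - 6 2 9


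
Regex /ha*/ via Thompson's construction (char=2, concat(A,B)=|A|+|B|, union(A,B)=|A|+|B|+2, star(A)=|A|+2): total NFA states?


Syntax tree has 2 char leaf(s), 0 union(s), 1 star(s)
chars contribute 2×2 = 4; each union adds +2; each star adds +2
Total: 4 + 0 + 2 = 6 states


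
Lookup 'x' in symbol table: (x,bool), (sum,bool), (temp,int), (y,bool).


Lookup 'x' → type bool


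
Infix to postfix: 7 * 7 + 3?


Left to right (same or higher precedence on left)
Postfix: 7 7 * 3 +


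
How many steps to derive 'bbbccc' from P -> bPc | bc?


Derivation: P => bPc => bbPcc => bbbccc
Steps: 3


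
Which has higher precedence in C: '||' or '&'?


'&' is bitwise AND (level 5); '||' is logical OR (level 1)
Higher level binds tighter
'&' has higher precedence than '||'


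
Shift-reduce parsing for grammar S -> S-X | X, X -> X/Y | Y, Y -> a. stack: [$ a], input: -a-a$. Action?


'a' on top is the handle for Y -> a
Action: reduce (Y -> a)


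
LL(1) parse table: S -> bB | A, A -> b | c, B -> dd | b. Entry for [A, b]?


For [A, b]: 'b' ∈ FIRST(b)
Entry: A -> b


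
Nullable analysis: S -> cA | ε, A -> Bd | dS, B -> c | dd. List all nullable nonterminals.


A nonterminal is nullable iff some alternative derives ε (directly, or every symbol in it is nullable)
Nullable: {S}


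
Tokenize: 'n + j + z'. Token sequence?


Scan left to right, longest-match per lexeme
Tokens: ID(n), OP(+), ID(j), OP(+), ID(z)


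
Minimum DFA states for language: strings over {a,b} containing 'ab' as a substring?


KMP-style automaton: 2 progress states + 1 absorbing accept = 3
Minimal DFA: 3 states


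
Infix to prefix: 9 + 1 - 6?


left-to-right (same/higher precedence on left): tree is (- (+ 9 1) 6)
Prefix: - + 9 1 6


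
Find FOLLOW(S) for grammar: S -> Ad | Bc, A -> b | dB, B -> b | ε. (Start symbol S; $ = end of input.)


$ ∈ FOLLOW(S). For each A -> αBβ: add FIRST(β)\{ε} to FOLLOW(B); if β nullable, add FOLLOW(A).
FOLLOW(S) = {$}


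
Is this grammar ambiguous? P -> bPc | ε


balanced b^n…c^n: each string has a unique parse
Unambiguous


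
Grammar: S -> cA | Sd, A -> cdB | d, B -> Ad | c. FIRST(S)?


Per alternative of S: FIRST(cA) = {c}; FIRST(Sd) = {c}
FIRST(S) = {c}


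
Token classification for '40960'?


Pattern: digits only
Type: INTEGER_LITERAL


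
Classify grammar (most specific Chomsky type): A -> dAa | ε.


Single nonterminal LHS, but d^n a^n is not regular
Classification: Type 2 (Context-Free)


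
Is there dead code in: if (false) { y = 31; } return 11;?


condition is constant false, so the whole block is unreachable
Dead: 'if (false) { y = 31; }'


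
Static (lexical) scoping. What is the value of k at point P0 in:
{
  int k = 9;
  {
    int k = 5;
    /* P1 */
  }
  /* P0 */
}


k declared in the same block as P0
k = 9


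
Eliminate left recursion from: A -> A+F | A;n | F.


Left-recursive alternatives: A+F, A;n; non-recursive: F
Introduce A': A -> FA', A' -> +FA' | ;nA' | ε


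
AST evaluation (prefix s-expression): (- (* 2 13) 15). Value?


Evaluate inner: (* 2 13) = 26
Evaluate root: (- 26 15) = 11
Result: 11


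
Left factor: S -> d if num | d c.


Common prefix: 'd'
Factored: S -> d S', S' -> if num | c


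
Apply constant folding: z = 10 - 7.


10 - 7 = 3 at compile time
Optimized: z = 3


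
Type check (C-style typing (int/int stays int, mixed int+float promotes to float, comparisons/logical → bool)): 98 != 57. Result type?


Operand types: int != int
Rule: comparison yields bool
Result type: bool


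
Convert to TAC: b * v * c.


Break into single-operator statements:
t1 = b * v
t2 = t1 * c


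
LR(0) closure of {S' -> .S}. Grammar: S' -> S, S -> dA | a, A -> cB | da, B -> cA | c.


Start: S' -> .S
For each item with dot before a nonterminal B, add B -> .γ for every B-production
Closure: [S' -> .S, S -> .dA, S -> .a]


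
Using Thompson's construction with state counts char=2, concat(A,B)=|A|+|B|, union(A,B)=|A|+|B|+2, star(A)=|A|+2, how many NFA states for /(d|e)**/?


Syntax tree has 2 char leaf(s), 1 union(s), 2 star(s)
chars contribute 2×2 = 4; each union adds +2; each star adds +2
Total: 4 + 2 + 4 = 10 states


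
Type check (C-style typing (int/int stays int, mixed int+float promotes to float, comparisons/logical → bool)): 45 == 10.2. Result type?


Operand types: int == float
Rule: comparison yields bool
Result type: bool


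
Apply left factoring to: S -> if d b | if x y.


Common prefix: 'if'
Factored: S -> if S', S' -> d b | x y


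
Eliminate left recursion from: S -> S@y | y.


Left-recursive alternatives: S@y; non-recursive: y
Introduce S': S -> yS', S' -> @yS' | ε


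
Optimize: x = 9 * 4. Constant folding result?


9 * 4 = 36 at compile time
Optimized: x = 36


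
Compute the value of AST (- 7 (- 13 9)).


Evaluate inner: (- 13 9) = 4
Evaluate root: (- 7 4) = 3
Result: 3


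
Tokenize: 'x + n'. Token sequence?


Scan left to right, longest-match per lexeme
Tokens: ID(x), OP(+), ID(n)


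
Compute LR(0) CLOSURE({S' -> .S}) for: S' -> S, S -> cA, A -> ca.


Start: S' -> .S
For each item with dot before a nonterminal B, add B -> .γ for every B-production
Closure: [S' -> .S, S -> .cA]


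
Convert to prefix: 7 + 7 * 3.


'*' binds tighter: tree is (+ 7 (* 7 3))
Prefix: + 7 * 7 3


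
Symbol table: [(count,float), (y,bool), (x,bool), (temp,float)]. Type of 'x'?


Lookup 'x' → type bool


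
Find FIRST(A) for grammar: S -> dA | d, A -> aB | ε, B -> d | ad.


Per alternative of A: FIRST(aB) = {a}; FIRST(ε) = {ε}
FIRST(A) = {a, ε}


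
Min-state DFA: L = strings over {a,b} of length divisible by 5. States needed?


Track length mod 5: states 0..4, accept at 0
Minimal DFA: 5 states


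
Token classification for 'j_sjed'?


Pattern: letter/underscore followed by alphanumerics, not a keyword
Type: IDENTIFIER


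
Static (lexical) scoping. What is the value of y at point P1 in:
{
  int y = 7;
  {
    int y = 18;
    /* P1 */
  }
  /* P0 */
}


y declared in the same block as P1
y = 18


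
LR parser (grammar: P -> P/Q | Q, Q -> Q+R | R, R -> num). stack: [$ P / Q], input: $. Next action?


handle 'P/Q' on top; lookahead ∈ FOLLOW(P) = {/, $}
Action: reduce (P -> P/Q)


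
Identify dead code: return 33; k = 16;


statement follows a return and is unreachable
Dead: 'k = 16'


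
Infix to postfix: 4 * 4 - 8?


Left to right (same or higher precedence on left)
Postfix: 4 4 * 8 -


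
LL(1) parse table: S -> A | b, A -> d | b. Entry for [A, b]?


For [A, b]: 'b' ∈ FIRST(b)
Entry: A -> b


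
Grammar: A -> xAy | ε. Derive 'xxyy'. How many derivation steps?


Derivation: A => xAy => xxAyy => xxyy
Steps: 3


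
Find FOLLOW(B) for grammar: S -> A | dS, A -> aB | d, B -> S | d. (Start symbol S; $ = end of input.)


$ ∈ FOLLOW(S). For each A -> αBβ: add FIRST(β)\{ε} to FOLLOW(B); if β nullable, add FOLLOW(A).
FOLLOW(B) = {$}


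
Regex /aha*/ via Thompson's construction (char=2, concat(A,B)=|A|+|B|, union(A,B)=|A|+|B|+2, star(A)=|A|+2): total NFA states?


Syntax tree has 3 char leaf(s), 0 union(s), 1 star(s)
chars contribute 3×2 = 6; each union adds +2; each star adds +2
Total: 6 + 0 + 2 = 8 states


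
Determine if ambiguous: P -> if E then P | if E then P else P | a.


dangling else: 'if E then if E then a else a' parses two ways
Ambiguous


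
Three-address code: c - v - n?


Break into single-operator statements:
t1 = c - v
t2 = t1 - n


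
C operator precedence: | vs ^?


'^' is bitwise XOR (level 4); '|' is bitwise OR (level 3)
Higher level binds tighter
'^' has higher precedence than '|'


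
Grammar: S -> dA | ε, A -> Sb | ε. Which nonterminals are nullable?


A nonterminal is nullable iff some alternative derives ε (directly, or every symbol in it is nullable)
Nullable: {A, S}


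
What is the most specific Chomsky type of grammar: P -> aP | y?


Right-linear: every RHS is a terminal or a terminal followed by one nonterminal
Classification: Type 3 (Regular)


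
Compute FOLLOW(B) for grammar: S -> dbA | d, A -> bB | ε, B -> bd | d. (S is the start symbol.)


$ ∈ FOLLOW(S). For each A -> αBβ: add FIRST(β)\{ε} to FOLLOW(B); if β nullable, add FOLLOW(A).
FOLLOW(B) = {$}


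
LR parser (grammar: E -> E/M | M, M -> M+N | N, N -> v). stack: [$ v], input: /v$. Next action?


'v' on top is the handle for N -> v
Action: reduce (N -> v)


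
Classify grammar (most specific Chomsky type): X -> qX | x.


Right-linear: every RHS is a terminal or a terminal followed by one nonterminal
Classification: Type 3 (Regular)


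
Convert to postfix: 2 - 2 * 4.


* has higher precedence, evaluate 2*4 first
Postfix: 2 2 4 * -


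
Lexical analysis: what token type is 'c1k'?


Pattern: letter/underscore followed by alphanumerics, not a keyword
Type: IDENTIFIER


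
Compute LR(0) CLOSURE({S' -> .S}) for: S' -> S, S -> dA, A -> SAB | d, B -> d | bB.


Start: S' -> .S
For each item with dot before a nonterminal B, add B -> .γ for every B-production
Closure: [S' -> .S, S -> .dA]


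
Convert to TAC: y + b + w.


Break into single-operator statements:
t1 = y + b
t2 = t1 + w


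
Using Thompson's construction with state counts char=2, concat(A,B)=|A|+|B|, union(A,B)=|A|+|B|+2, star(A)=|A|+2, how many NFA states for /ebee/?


Syntax tree has 4 char leaf(s), 0 union(s), 0 star(s)
chars contribute 4×2 = 8; each union adds +2; each star adds +2
Total: 8 + 0 + 0 = 8 states


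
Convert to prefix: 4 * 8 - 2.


left-to-right (same/higher precedence on left): tree is (- (* 4 8) 2)
Prefix: - * 4 8 2


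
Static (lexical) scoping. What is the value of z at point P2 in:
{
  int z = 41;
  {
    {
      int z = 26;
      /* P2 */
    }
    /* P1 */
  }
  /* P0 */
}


z declared in the same block as P2
z = 26


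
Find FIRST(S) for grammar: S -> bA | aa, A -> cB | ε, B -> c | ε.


Per alternative of S: FIRST(bA) = {b}; FIRST(aa) = {a}
FIRST(S) = {a, b}


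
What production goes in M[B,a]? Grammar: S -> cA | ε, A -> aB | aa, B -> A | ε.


For [B, a]: 'a' ∈ FIRST(A)
Entry: B -> A


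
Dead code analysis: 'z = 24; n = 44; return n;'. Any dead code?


z is assigned but never read
Dead: 'z = 24'


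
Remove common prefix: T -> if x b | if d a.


Common prefix: 'if'
Factored: T -> if T', T' -> x b | d a


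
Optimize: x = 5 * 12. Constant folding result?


5 * 12 = 60 at compile time
Optimized: x = 60


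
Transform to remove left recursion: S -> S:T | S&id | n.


Left-recursive alternatives: S:T, S&id; non-recursive: n
Introduce S': S -> nS', S' -> :TS' | &idS' | ε


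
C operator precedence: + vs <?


'+' is additive (level 9); '<' is relational (level 7)
Higher level binds tighter
'+' has higher precedence than '<'


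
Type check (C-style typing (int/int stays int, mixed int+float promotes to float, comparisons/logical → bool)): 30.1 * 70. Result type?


Operand types: float * int
Rule: mixed int/float promotes to float; int/int stays int
Result type: float


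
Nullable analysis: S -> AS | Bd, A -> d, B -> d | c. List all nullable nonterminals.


A nonterminal is nullable iff some alternative derives ε (directly, or every symbol in it is nullable)
Nullable: {}


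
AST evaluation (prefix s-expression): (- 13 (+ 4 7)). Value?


Evaluate inner: (+ 4 7) = 11
Evaluate root: (- 13 11) = 2
Result: 2


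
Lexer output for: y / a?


Scan left to right, longest-match per lexeme
Tokens: ID(y), OP(/), ID(a)


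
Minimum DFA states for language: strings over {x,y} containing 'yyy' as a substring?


KMP-style automaton: 3 progress states + 1 absorbing accept = 4
Minimal DFA: 4 states


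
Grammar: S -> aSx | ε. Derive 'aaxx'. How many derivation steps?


Derivation: S => aSx => aaSxx => aaxx
Steps: 3


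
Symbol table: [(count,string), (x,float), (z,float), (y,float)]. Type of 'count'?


Lookup 'count' → type string


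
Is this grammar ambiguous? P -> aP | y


right-linear, alternatives start with distinct terminals 'a' vs 'y': unique leftmost derivation
Unambiguous


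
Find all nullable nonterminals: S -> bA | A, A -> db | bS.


A nonterminal is nullable iff some alternative derives ε (directly, or every symbol in it is nullable)
Nullable: {}


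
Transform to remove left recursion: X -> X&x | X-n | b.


Left-recursive alternatives: X&x, X-n; non-recursive: b
Introduce X': X -> bX', X' -> &xX' | -nX' | ε


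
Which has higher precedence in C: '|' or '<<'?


'<<' is shift (level 8); '|' is bitwise OR (level 3)
Higher level binds tighter
'<<' has higher precedence than '|'


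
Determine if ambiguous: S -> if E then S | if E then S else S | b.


dangling else: 'if E then if E then b else b' parses two ways
Ambiguous


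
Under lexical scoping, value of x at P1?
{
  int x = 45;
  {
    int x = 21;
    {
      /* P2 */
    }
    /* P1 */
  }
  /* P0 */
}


x declared in the same block as P1
x = 21


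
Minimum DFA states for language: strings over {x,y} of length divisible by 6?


Track length mod 6: states 0..5, accept at 0
Minimal DFA: 6 states


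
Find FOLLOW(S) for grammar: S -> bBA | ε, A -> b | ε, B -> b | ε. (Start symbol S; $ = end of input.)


$ ∈ FOLLOW(S). For each A -> αBβ: add FIRST(β)\{ε} to FOLLOW(B); if β nullable, add FOLLOW(A).
FOLLOW(S) = {$}


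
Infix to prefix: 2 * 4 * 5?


left-to-right (same/higher precedence on left): tree is (* (* 2 4) 5)
Prefix: * * 2 4 5


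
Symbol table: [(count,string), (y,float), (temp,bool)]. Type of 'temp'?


Lookup 'temp' → type bool


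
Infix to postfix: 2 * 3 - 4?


Left to right (same or higher precedence on left)
Postfix: 2 3 * 4 -


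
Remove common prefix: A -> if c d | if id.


Common prefix: 'if'
Factored: A -> if A', A' -> c d | id


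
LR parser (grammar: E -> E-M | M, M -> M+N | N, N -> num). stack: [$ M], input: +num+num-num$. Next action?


shift '+' to continue M -> M+N
Action: shift


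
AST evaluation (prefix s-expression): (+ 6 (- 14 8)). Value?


Evaluate inner: (- 14 8) = 6
Evaluate root: (+ 6 6) = 12
Result: 12


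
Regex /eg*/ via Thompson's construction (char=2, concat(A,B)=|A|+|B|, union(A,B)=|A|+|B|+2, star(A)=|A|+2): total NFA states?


Syntax tree has 2 char leaf(s), 0 union(s), 1 star(s)
chars contribute 2×2 = 4; each union adds +2; each star adds +2
Total: 4 + 0 + 2 = 6 states


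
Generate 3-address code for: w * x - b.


Break into single-operator statements:
t1 = w * x
t2 = t1 - b


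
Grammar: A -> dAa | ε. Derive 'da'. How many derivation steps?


Derivation: A => dAa => da
Steps: 2


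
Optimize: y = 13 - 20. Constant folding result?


13 - 20 = -7 at compile time
Optimized: y = -7


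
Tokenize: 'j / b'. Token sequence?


Scan left to right, longest-match per lexeme
Tokens: ID(j), OP(/), ID(b)


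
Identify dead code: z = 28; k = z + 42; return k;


z is read by k's definition; k is returned
No dead code
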